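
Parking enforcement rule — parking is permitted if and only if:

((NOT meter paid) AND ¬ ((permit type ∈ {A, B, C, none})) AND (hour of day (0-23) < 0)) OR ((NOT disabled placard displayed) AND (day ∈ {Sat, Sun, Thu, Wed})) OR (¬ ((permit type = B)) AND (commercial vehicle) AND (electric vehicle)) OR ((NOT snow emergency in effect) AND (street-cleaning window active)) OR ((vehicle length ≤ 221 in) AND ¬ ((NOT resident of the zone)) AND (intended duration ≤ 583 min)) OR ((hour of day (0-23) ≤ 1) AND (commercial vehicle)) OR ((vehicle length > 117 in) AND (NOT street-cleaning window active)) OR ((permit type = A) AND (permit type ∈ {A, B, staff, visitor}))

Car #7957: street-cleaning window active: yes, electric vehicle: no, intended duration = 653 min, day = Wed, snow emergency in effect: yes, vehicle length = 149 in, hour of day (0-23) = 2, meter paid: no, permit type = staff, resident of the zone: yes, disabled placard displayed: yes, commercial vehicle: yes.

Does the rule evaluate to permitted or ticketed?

Atomic conditions:
  NOT meter paid: no → true
  permit type ∈ {A, B, C, none}: staff is not in the set → false
  hour of day (0-23) < 0: 2 < 0 is false
  NOT disabled placard displayed: yes → false
  day ∈ {Sat, Sun, Thu, Wed}: Wed is in the set → true
  permit type = B: staff == B is false
  commercial vehicle: yes → true
  electric vehicle: no → false
  NOT snow emergency in effect: yes → false
  street-cleaning window active: yes → true
  vehicle length ≤ 221 in: 149 ≤ 221 is true
  NOT resident of the zone: yes → false
  intended duration ≤ 583 min: 653 ≤ 583 is false
  hour of day (0-23) ≤ 1: 2 ≤ 1 is false
  vehicle length > 117 in: 149 > 117 is true
  NOT street-cleaning window active: yes → false
  permit type = A: staff == A is false
  permit type ∈ {A, B, staff, visitor}: staff is in the set → true
Combine:
[1.2] NOT false = true
[1] true AND true AND false = false
[2] false AND true = false
[3.1] NOT false = true
[3] true AND true AND false = false
[4] false AND true = false
[5.2] NOT false = true
[5] true AND true AND false = false
[6] false AND true = false
[7] true AND false = false
[8] false AND true = false
[root] false OR false OR false OR false OR false OR false OR false OR false = false
Overall: false → ticketed

Ticketed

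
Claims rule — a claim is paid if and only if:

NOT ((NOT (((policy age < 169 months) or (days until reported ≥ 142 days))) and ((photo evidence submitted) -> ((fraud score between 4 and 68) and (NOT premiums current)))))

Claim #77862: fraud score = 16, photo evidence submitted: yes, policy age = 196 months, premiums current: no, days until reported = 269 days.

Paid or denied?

Atomic conditions:
  policy age < 169 months: 196 < 169 is false
  days until reported ≥ 142 days: 269 ≥ 142 is true
  photo evidence submitted: yes → true
  fraud score between 4 and 68: 16 in [4, 68] is true
  NOT premiums current: no → true
Combine:
[1.1.1] false OR true = true
[1.1] NOT true = false
[1.2.2] true AND true = true
[1.2] true → true = true
[1] false AND true = false
[root] NOT false = true
Overall: true → paid

Paid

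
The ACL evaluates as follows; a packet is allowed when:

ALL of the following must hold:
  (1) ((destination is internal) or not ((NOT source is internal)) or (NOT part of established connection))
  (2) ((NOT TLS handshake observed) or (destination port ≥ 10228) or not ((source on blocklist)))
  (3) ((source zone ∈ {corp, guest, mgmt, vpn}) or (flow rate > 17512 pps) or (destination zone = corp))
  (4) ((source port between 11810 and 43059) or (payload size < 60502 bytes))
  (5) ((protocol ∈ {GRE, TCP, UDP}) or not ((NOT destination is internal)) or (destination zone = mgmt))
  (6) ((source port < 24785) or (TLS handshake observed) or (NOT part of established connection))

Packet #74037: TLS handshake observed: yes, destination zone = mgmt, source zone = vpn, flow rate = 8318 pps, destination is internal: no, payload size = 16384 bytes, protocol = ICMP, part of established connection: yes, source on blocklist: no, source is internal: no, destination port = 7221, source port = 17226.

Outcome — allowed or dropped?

Dropped

Atomic conditions:
  destination is internal: no → false
  NOT source is internal: no → true
  NOT part of established connection: yes → false
  NOT TLS handshake observed: yes → false
  destination port ≥ 10228: 7221 ≥ 10228 is false
  source on blocklist: no → false
  source zone ∈ {corp, guest, mgmt, vpn}: vpn is in the set → true
  flow rate > 17512 pps: 8318 > 17512 is false
  destination zone = corp: mgmt == corp is false
  source port between 11810 and 43059: 17226 in [11810, 43059] is true
  payload size < 60502 bytes: 16384 < 60502 is true
  protocol ∈ {GRE, TCP, UDP}: ICMP is not in the set → false
  NOT destination is internal: no → true
  destination zone = mgmt: mgmt == mgmt is true
  source port < 24785: 17226 < 24785 is true
  TLS handshake observed: yes → true
Combine:
[1.2] NOT true = false
[1] false OR false OR false = false
[2.3] NOT false = true
[2] false OR false OR true = true
[3] true OR false OR false = true
[4] true OR true = true
[5.2] NOT true = false
[5] false OR false OR true = true
[6] true OR true OR false = true
[root] false AND true AND true AND true AND true AND true = false
Overall: false → dropped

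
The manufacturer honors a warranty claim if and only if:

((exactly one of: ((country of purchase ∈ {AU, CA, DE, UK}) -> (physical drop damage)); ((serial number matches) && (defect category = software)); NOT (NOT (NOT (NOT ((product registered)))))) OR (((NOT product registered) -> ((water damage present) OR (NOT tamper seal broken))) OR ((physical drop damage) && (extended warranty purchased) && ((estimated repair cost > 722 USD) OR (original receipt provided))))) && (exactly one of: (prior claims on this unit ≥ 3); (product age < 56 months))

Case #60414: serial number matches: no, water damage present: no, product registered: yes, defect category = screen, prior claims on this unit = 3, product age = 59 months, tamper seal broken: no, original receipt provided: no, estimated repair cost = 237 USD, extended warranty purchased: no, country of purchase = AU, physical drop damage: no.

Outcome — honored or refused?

Honored

Atomic conditions:
  country of purchase ∈ {AU, CA, DE, UK}: AU is in the set → true
  physical drop damage: no → false
  serial number matches: no → false
  defect category = software: screen == software is false
  product registered: yes → true
  NOT product registered: yes → false
  water damage present: no → false
  NOT tamper seal broken: no → true
  extended warranty purchased: no → false
  estimated repair cost > 722 USD: 237 > 722 is false
  original receipt provided: no → false
  prior claims on this unit ≥ 3: 3 ≥ 3 is true
  product age < 56 months: 59 < 56 is false
Combine:
[1.1.1] true → false = false
[1.1.2] false AND false = false
[1.1.3.1.1.1] NOT true = false
[1.1.3.1.1] NOT false = true
[1.1.3.1] NOT true = false
[1.1.3] NOT false = true
[1.1] exactly-one(false, false, true) = true
[1.2.1.2] false OR true = true
[1.2.1] false → true (antecedent false ⇒ implication holds) = true
[1.2.2.3] false OR false = false
[1.2.2] false AND false AND false = false
[1.2] true OR false = true
[1] true OR true = true
[2] exactly-one(true, false) = true
[root] true AND true = true
Overall: true → honored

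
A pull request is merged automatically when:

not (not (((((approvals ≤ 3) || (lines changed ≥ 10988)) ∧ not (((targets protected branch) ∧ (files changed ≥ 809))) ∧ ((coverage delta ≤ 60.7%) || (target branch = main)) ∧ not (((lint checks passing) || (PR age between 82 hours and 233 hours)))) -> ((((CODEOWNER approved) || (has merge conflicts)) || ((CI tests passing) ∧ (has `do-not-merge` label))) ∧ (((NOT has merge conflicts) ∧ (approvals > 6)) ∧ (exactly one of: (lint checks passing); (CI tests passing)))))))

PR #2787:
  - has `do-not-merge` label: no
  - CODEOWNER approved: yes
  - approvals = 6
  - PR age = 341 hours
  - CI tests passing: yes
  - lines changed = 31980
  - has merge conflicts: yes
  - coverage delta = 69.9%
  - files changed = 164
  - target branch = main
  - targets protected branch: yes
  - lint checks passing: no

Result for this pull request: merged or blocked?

Atomic conditions:
  approvals ≤ 3: 6 ≤ 3 is false
  lines changed ≥ 10988: 31980 ≥ 10988 is true
  targets protected branch: yes → true
  files changed ≥ 809: 164 ≥ 809 is false
  coverage delta ≤ 60.7%: 69.9 ≤ 60.7 is false
  target branch = main: main == main is true
  lint checks passing: no → false
  PR age between 82 hours and 233 hours: 341 in [82, 233] is false
  CODEOWNER approved: yes → true
  has merge conflicts: yes → true
  CI tests passing: yes → true
  has `do-not-merge` label: no → false
  NOT has merge conflicts: yes → false
  approvals > 6: 6 > 6 is false
Combine:
[1.1.1.1] false OR true = true
[1.1.1.2.1] true AND false = false
[1.1.1.2] NOT false = true
[1.1.1.3] false OR true = true
[1.1.1.4.1] false OR false = false
[1.1.1.4] NOT false = true
[1.1.1] true AND true AND true AND true = true
[1.1.2.1.1] true OR true = true
[1.1.2.1.2] true AND false = false
[1.1.2.1] true OR false = true
[1.1.2.2.1] false AND false = false
[1.1.2.2.2] exactly-one(false, true) = true
[1.1.2.2] false AND true = false
[1.1.2] true AND false = false
[1.1] true → false = false
[1] NOT false = true
[root] NOT true = false
Overall: false → blocked

Blocked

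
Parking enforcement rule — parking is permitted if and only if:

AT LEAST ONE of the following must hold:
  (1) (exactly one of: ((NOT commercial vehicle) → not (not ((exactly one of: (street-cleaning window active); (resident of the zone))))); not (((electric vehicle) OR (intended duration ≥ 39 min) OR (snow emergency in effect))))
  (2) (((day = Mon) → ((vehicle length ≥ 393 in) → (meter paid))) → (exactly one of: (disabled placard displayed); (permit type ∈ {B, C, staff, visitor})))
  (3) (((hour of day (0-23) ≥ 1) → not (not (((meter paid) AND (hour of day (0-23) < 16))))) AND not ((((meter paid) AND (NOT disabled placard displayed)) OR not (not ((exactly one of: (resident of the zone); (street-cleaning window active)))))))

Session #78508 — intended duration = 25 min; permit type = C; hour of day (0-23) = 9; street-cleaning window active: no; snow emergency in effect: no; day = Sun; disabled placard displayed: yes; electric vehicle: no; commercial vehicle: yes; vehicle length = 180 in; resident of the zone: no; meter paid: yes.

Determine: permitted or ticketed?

Permitted

Atomic conditions:
  NOT commercial vehicle: yes → false
  street-cleaning window active: no → false
  resident of the zone: no → false
  electric vehicle: no → false
  intended duration ≥ 39 min: 25 ≥ 39 is false
  snow emergency in effect: no → false
  day = Mon: Sun == Mon is false
  vehicle length ≥ 393 in: 180 ≥ 393 is false
  meter paid: yes → true
  disabled placard displayed: yes → true
  permit type ∈ {B, C, staff, visitor}: C is in the set → true
  hour of day (0-23) ≥ 1: 9 ≥ 1 is true
  hour of day (0-23) < 16: 9 < 16 is true
  NOT disabled placard displayed: yes → false
Combine:
[1.1.2.1.1] exactly-one(false, false) = false
[1.1.2.1] NOT false = true
[1.1.2] NOT true = false
[1.1] false → false (antecedent false ⇒ implication holds) = true
[1.2.1] false OR false OR false = false
[1.2] NOT false = true
[1] exactly-one(true, true) = false
[2.1.2] false → true (antecedent false ⇒ implication holds) = true
[2.1] false → true (antecedent false ⇒ implication holds) = true
[2.2] exactly-one(true, true) = false
[2] true → false = false
[3.1.2.1.1] true AND true = true
[3.1.2.1] NOT true = false
[3.1.2] NOT false = true
[3.1] true → true = true
[3.2.1.1] true AND false = false
[3.2.1.2.1.1] exactly-one(false, false) = false
[3.2.1.2.1] NOT false = true
[3.2.1.2] NOT true = false
[3.2.1] false OR false = false
[3.2] NOT false = true
[3] true AND true = true
[root] false OR false OR true = true
Overall: true → permitted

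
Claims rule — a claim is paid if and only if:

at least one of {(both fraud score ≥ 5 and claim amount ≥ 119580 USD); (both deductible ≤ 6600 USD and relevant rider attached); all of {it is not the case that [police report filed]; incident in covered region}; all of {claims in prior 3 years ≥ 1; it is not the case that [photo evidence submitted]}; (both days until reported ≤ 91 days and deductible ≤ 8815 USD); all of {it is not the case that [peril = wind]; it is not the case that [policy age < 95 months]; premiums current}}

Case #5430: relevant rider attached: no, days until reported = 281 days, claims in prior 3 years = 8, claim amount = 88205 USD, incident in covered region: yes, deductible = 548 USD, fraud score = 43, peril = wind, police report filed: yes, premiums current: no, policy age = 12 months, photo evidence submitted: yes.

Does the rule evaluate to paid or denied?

Denied

Atomic conditions:
  fraud score ≥ 5: 43 ≥ 5 is true
  claim amount ≥ 119580 USD: 88205 ≥ 119580 is false
  deductible ≤ 6600 USD: 548 ≤ 6600 is true
  relevant rider attached: no → false
  police report filed: yes → true
  incident in covered region: yes → true
  claims in prior 3 years ≥ 1: 8 ≥ 1 is true
  photo evidence submitted: yes → true
  days until reported ≤ 91 days: 281 ≤ 91 is false
  deductible ≤ 8815 USD: 548 ≤ 8815 is true
  peril = wind: wind == wind is true
  policy age < 95 months: 12 < 95 is true
  premiums current: no → false
Combine:
[1] true AND false = false
[2] true AND false = false
[3.1] NOT true = false
[3] false AND true = false
[4.2] NOT true = false
[4] true AND false = false
[5] false AND true = false
[6.1] NOT true = false
[6.2] NOT true = false
[6] false AND false AND false = false
[root] false OR false OR false OR false OR false OR false = false
Overall: false → denied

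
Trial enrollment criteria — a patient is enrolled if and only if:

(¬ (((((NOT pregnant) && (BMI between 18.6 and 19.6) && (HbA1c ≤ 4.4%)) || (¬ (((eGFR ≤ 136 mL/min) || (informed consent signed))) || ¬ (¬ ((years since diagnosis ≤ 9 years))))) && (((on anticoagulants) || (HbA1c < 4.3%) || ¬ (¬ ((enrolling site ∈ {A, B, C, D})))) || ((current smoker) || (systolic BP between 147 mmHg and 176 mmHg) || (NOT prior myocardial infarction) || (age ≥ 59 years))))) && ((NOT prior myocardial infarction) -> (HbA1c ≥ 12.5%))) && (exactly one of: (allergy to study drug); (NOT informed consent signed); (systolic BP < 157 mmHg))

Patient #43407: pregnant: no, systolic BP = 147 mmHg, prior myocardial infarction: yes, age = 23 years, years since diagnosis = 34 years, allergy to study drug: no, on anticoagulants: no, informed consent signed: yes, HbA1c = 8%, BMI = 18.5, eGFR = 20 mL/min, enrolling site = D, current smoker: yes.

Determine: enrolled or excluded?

Atomic conditions:
  NOT pregnant: no → true
  BMI between 18.6 and 19.6: 18.5 in [18.6, 19.6] is false
  HbA1c ≤ 4.4%: 8 ≤ 4.4 is false
  eGFR ≤ 136 mL/min: 20 ≤ 136 is true
  informed consent signed: yes → true
  years since diagnosis ≤ 9 years: 34 ≤ 9 is false
  on anticoagulants: no → false
  HbA1c < 4.3%: 8 < 4.3 is false
  enrolling site ∈ {A, B, C, D}: D is in the set → true
  current smoker: yes → true
  systolic BP between 147 mmHg and 176 mmHg: 147 in [147, 176] is true
  NOT prior myocardial infarction: yes → false
  age ≥ 59 years: 23 ≥ 59 is false
  HbA1c ≥ 12.5%: 8 ≥ 12.5 is false
  allergy to study drug: no → false
  NOT informed consent signed: yes → false
  systolic BP < 157 mmHg: 147 < 157 is true
Combine:
[1.1.1.1.1] true AND false AND false = false
[1.1.1.1.2.1.1] true OR true = true
[1.1.1.1.2.1] NOT true = false
[1.1.1.1.2.2.1] NOT false = true
[1.1.1.1.2.2] NOT true = false
[1.1.1.1.2] false OR false = false
[1.1.1.1] false OR false = false
[1.1.1.2.1.3.1] NOT true = false
[1.1.1.2.1.3] NOT false = true
[1.1.1.2.1] false OR false OR true = true
[1.1.1.2.2] true OR true OR false OR false = true
[1.1.1.2] true OR true = true
[1.1.1] false AND true = false
[1.1] NOT false = true
[1.2] false → false (antecedent false ⇒ implication holds) = true
[1] true AND true = true
[2] exactly-one(false, false, true) = true
[root] true AND true = true
Overall: true → enrolled

Enrolled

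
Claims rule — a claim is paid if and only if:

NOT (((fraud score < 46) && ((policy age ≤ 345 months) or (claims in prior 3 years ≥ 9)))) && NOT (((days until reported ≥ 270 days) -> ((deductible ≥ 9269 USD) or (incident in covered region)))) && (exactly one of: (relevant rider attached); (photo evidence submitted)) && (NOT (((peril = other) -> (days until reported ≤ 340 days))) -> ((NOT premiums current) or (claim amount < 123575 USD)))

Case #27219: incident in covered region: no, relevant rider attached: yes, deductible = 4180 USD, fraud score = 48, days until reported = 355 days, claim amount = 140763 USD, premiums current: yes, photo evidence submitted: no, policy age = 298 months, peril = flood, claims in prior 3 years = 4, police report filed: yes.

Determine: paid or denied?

Paid

Atomic conditions:
  fraud score < 46: 48 < 46 is false
  policy age ≤ 345 months: 298 ≤ 345 is true
  claims in prior 3 years ≥ 9: 4 ≥ 9 is false
  days until reported ≥ 270 days: 355 ≥ 270 is true
  deductible ≥ 9269 USD: 4180 ≥ 9269 is false
  incident in covered region: no → false
  relevant rider attached: yes → true
  photo evidence submitted: no → false
  peril = other: flood == other is false
  days until reported ≤ 340 days: 355 ≤ 340 is false
  NOT premiums current: yes → false
  claim amount < 123575 USD: 140763 < 123575 is false
Combine:
[1.1.2] true OR false = true
[1.1] false AND true = false
[1] NOT false = true
[2.1.2] false OR false = false
[2.1] true → false = false
[2] NOT false = true
[3] exactly-one(true, false) = true
[4.1.1] false → false (antecedent false ⇒ implication holds) = true
[4.1] NOT true = false
[4.2] false OR false = false
[4] false → false (antecedent false ⇒ implication holds) = true
[root] true AND true AND true AND true = true
Overall: true → paid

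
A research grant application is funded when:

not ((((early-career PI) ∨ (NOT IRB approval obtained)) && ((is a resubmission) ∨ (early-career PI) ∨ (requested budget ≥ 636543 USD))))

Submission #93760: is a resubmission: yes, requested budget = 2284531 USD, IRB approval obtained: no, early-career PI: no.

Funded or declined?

Declined

Atomic conditions:
  early-career PI: no → false
  NOT IRB approval obtained: no → true
  is a resubmission: yes → true
  requested budget ≥ 636543 USD: 2284531 ≥ 636543 is true
Combine:
[1.1] false OR true = true
[1.2] true OR false OR true = true
[1] true AND true = true
[root] NOT true = false
Overall: false → declined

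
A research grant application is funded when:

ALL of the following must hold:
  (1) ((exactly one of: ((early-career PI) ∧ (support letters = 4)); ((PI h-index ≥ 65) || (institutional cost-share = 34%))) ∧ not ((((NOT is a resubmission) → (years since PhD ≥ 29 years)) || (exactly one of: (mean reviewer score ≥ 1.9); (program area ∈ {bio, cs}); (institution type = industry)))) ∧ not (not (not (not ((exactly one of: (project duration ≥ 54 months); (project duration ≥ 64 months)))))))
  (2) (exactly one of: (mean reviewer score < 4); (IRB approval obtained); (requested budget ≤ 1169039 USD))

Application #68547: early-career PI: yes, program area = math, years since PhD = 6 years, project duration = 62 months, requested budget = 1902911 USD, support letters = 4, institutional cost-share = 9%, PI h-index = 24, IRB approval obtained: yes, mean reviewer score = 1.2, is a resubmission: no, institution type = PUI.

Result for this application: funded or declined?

Declined

Atomic conditions:
  early-career PI: yes → true
  support letters = 4: 4 == 4 is true
  PI h-index ≥ 65: 24 ≥ 65 is false
  institutional cost-share = 34%: 9 == 34 is false
  NOT is a resubmission: no → true
  years since PhD ≥ 29 years: 6 ≥ 29 is false
  mean reviewer score ≥ 1.9: 1.2 ≥ 1.9 is false
  program area ∈ {bio, cs}: math is not in the set → false
  institution type = industry: PUI == industry is false
  project duration ≥ 54 months: 62 ≥ 54 is true
  project duration ≥ 64 months: 62 ≥ 64 is false
  mean reviewer score < 4: 1.2 < 4 is true
  IRB approval obtained: yes → true
  requested budget ≤ 1169039 USD: 1902911 ≤ 1169039 is false
Combine:
[1.1.1] true AND true = true
[1.1.2] false OR false = false
[1.1] exactly-one(true, false) = true
[1.2.1.1] true → false = false
[1.2.1.2] exactly-one(false, false, false) = false
[1.2.1] false OR false = false
[1.2] NOT false = true
[1.3.1.1.1.1] exactly-one(true, false) = true
[1.3.1.1.1] NOT true = false
[1.3.1.1] NOT false = true
[1.3.1] NOT true = false
[1.3] NOT false = true
[1] true AND true AND true = true
[2] exactly-one(true, true, false) = false
[root] true AND false = false
Overall: false → declined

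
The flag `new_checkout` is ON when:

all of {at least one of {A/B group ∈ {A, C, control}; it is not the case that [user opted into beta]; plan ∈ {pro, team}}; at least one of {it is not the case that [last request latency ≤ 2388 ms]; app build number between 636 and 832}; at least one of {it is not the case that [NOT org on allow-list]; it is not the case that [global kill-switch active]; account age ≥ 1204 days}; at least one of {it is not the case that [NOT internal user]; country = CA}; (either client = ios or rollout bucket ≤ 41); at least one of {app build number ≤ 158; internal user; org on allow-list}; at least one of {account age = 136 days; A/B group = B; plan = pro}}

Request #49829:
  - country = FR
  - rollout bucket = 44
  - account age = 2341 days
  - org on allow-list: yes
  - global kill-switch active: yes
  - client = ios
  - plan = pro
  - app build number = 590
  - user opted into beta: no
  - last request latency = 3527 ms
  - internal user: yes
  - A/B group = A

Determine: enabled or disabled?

Atomic conditions:
  A/B group ∈ {A, C, control}: A is in the set → true
  user opted into beta: no → false
  plan ∈ {pro, team}: pro is in the set → true
  last request latency ≤ 2388 ms: 3527 ≤ 2388 is false
  app build number between 636 and 832: 590 in [636, 832] is false
  NOT org on allow-list: yes → false
  global kill-switch active: yes → true
  account age ≥ 1204 days: 2341 ≥ 1204 is true
  NOT internal user: yes → false
  country = CA: FR == CA is false
  client = ios: ios == ios is true
  rollout bucket ≤ 41: 44 ≤ 41 is false
  app build number ≤ 158: 590 ≤ 158 is false
  internal user: yes → true
  org on allow-list: yes → true
  account age = 136 days: 2341 == 136 is false
  A/B group = B: A == B is false
  plan = pro: pro == pro is true
Combine:
[1.2] NOT false = true
[1] true OR true OR true = true
[2.1] NOT false = true
[2] true OR false = true
[3.1] NOT false = true
[3.2] NOT true = false
[3] true OR false OR true = true
[4.1] NOT false = true
[4] true OR false = true
[5] true OR false = true
[6] false OR true OR true = true
[7] false OR false OR true = true
[root] true AND true AND true AND true AND true AND true AND true = true
Overall: true → enabled

Enabled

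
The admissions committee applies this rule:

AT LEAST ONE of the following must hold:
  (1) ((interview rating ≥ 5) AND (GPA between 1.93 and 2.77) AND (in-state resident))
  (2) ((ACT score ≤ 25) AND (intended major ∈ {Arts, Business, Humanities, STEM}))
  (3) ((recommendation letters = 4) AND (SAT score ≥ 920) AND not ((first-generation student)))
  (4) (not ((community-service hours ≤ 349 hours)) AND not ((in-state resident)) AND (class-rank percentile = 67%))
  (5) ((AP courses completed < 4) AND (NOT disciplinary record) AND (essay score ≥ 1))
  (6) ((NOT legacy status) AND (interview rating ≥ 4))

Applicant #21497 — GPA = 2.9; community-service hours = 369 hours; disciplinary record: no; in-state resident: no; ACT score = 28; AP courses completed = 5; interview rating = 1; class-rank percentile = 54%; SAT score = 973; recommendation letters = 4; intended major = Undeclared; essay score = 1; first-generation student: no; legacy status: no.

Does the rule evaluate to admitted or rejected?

Atomic conditions:
  interview rating ≥ 5: 1 ≥ 5 is false
  GPA between 1.93 and 2.77: 2.9 in [1.93, 2.77] is false
  in-state resident: no → false
  ACT score ≤ 25: 28 ≤ 25 is false
  intended major ∈ {Arts, Business, Humanities, STEM}: Undeclared is not in the set → false
  recommendation letters = 4: 4 == 4 is true
  SAT score ≥ 920: 973 ≥ 920 is true
  first-generation student: no → false
  community-service hours ≤ 349 hours: 369 ≤ 349 is false
  class-rank percentile = 67%: 54 == 67 is false
  AP courses completed < 4: 5 < 4 is false
  NOT disciplinary record: no → true
  essay score ≥ 1: 1 ≥ 1 is true
  NOT legacy status: no → true
  interview rating ≥ 4: 1 ≥ 4 is false
Combine:
[1] false AND false AND false = false
[2] false AND false = false
[3.3] NOT false = true
[3] true AND true AND true = true
[4.1] NOT false = true
[4.2] NOT false = true
[4] true AND true AND false = false
[5] false AND true AND true = false
[6] true AND false = false
[root] false OR false OR true OR false OR false OR false = true
Overall: true → admitted

Admitted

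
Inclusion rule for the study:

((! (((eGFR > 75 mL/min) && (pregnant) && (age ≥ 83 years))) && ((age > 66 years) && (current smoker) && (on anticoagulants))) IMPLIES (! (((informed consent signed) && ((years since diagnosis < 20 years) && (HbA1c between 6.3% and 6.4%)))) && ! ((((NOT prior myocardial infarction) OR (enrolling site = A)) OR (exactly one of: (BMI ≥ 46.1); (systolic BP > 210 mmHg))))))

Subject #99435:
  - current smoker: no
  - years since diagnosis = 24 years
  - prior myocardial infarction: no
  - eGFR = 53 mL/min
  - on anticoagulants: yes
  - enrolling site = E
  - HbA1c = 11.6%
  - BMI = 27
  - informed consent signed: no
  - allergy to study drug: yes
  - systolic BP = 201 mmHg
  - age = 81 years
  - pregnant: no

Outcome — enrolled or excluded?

Atomic conditions:
  eGFR > 75 mL/min: 53 > 75 is false
  pregnant: no → false
  age ≥ 83 years: 81 ≥ 83 is false
  age > 66 years: 81 > 66 is true
  current smoker: no → false
  on anticoagulants: yes → true
  informed consent signed: no → false
  years since diagnosis < 20 years: 24 < 20 is false
  HbA1c between 6.3% and 6.4%: 11.6 in [6.3, 6.4] is false
  NOT prior myocardial infarction: no → true
  enrolling site = A: E == A is false
  BMI ≥ 46.1: 27 ≥ 46.1 is false
  systolic BP > 210 mmHg: 201 > 210 is false
Combine:
[1.1.1] false AND false AND false = false
[1.1] NOT false = true
[1.2] true AND false AND true = false
[1] true AND false = false
[2.1.1.2] false AND false = false
[2.1.1] false AND false = false
[2.1] NOT false = true
[2.2.1.1] true OR false = true
[2.2.1.2] exactly-one(false, false) = false
[2.2.1] true OR false = true
[2.2] NOT true = false
[2] true AND false = false
[root] false → false (antecedent false ⇒ implication holds) = true
Overall: true → enrolled

Enrolled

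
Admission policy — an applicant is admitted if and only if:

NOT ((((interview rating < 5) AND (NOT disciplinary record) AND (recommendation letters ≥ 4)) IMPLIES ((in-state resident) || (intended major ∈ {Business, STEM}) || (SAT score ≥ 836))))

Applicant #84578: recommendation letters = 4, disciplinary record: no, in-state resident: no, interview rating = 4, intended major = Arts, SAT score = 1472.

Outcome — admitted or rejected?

Rejected

Atomic conditions:
  interview rating < 5: 4 < 5 is true
  NOT disciplinary record: no → true
  recommendation letters ≥ 4: 4 ≥ 4 is true
  in-state resident: no → false
  intended major ∈ {Business, STEM}: Arts is not in the set → false
  SAT score ≥ 836: 1472 ≥ 836 is true
Combine:
[1.1] true AND true AND true = true
[1.2] false OR false OR true = true
[1] true → true = true
[root] NOT true = false
Overall: false → rejected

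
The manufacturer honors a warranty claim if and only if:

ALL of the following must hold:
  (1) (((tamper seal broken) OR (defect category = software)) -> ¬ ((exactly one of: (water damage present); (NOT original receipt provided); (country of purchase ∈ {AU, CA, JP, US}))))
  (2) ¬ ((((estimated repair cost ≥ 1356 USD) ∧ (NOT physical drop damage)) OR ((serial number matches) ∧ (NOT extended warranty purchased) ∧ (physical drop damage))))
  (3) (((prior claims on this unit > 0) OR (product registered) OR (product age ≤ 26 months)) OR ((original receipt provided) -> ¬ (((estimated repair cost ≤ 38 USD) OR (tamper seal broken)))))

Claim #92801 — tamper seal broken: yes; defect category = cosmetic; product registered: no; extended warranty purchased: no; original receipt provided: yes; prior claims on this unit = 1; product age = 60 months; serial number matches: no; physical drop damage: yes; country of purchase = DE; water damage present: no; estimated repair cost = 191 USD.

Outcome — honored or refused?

Honored

Atomic conditions:
  tamper seal broken: yes → true
  defect category = software: cosmetic == software is false
  water damage present: no → false
  NOT original receipt provided: yes → false
  country of purchase ∈ {AU, CA, JP, US}: DE is not in the set → false
  estimated repair cost ≥ 1356 USD: 191 ≥ 1356 is false
  NOT physical drop damage: yes → false
  serial number matches: no → false
  NOT extended warranty purchased: no → true
  physical drop damage: yes → true
  prior claims on this unit > 0: 1 > 0 is true
  product registered: no → false
  product age ≤ 26 months: 60 ≤ 26 is false
  original receipt provided: yes → true
  estimated repair cost ≤ 38 USD: 191 ≤ 38 is false
Combine:
[1.1] true OR false = true
[1.2.1] exactly-one(false, false, false) = false
[1.2] NOT false = true
[1] true → true = true
[2.1.1] false AND false = false
[2.1.2] false AND true AND true = false
[2.1] false OR false = false
[2] NOT false = true
[3.1] true OR false OR false = true
[3.2.2.1] false OR true = true
[3.2.2] NOT true = false
[3.2] true → false = false
[3] true OR false = true
[root] true AND true AND true = true
Overall: true → honored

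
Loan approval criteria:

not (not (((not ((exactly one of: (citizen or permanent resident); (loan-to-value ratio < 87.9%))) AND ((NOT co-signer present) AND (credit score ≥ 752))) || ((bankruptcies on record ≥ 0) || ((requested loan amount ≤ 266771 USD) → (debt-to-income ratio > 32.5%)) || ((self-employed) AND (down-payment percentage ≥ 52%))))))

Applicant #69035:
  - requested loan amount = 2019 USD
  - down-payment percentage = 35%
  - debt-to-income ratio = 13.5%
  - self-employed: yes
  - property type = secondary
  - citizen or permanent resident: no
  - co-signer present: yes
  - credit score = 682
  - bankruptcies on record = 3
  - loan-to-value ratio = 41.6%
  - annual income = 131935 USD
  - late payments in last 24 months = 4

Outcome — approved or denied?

Approved

Atomic conditions:
  citizen or permanent resident: no → false
  loan-to-value ratio < 87.9%: 41.6 < 87.9 is true
  NOT co-signer present: yes → false
  credit score ≥ 752: 682 ≥ 752 is false
  bankruptcies on record ≥ 0: 3 ≥ 0 is true
  requested loan amount ≤ 266771 USD: 2019 ≤ 266771 is true
  debt-to-income ratio > 32.5%: 13.5 > 32.5 is false
  self-employed: yes → true
  down-payment percentage ≥ 52%: 35 ≥ 52 is false
Combine:
[1.1.1.1.1] exactly-one(false, true) = true
[1.1.1.1] NOT true = false
[1.1.1.2] false AND false = false
[1.1.1] false AND false = false
[1.1.2.2] true → false = false
[1.1.2.3] true AND false = false
[1.1.2] true OR false OR false = true
[1.1] false OR true = true
[1] NOT true = false
[root] NOT false = true
Overall: true → approved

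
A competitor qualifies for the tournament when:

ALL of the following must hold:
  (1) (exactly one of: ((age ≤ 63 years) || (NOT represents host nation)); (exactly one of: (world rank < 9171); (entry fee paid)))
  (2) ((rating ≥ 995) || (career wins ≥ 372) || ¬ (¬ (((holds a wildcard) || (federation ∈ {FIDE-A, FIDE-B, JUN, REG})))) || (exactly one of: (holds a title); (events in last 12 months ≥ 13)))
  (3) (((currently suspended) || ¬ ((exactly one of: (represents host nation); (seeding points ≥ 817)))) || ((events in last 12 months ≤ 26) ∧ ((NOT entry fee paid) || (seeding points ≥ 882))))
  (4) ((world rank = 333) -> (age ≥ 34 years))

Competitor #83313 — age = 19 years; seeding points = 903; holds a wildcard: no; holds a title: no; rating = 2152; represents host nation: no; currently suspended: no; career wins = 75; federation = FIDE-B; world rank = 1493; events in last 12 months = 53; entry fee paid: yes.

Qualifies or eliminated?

Atomic conditions:
  age ≤ 63 years: 19 ≤ 63 is true
  NOT represents host nation: no → true
  world rank < 9171: 1493 < 9171 is true
  entry fee paid: yes → true
  rating ≥ 995: 2152 ≥ 995 is true
  career wins ≥ 372: 75 ≥ 372 is false
  holds a wildcard: no → false
  federation ∈ {FIDE-A, FIDE-B, JUN, REG}: FIDE-B is in the set → true
  holds a title: no → false
  events in last 12 months ≥ 13: 53 ≥ 13 is true
  currently suspended: no → false
  represents host nation: no → false
  seeding points ≥ 817: 903 ≥ 817 is true
  events in last 12 months ≤ 26: 53 ≤ 26 is false
  NOT entry fee paid: yes → false
  seeding points ≥ 882: 903 ≥ 882 is true
  world rank = 333: 1493 == 333 is false
  age ≥ 34 years: 19 ≥ 34 is false
Combine:
[1.1] true OR true = true
[1.2] exactly-one(true, true) = false
[1] exactly-one(true, false) = true
[2.3.1.1] false OR true = true
[2.3.1] NOT true = false
[2.3] NOT false = true
[2.4] exactly-one(false, true) = true
[2] true OR false OR true OR true = true
[3.1.2.1] exactly-one(false, true) = true
[3.1.2] NOT true = false
[3.1] false OR false = false
[3.2.2] false OR true = true
[3.2] false AND true = false
[3] false OR false = false
[4] false → false (antecedent false ⇒ implication holds) = true
[root] true AND true AND false AND true = false
Overall: false → eliminated

Eliminated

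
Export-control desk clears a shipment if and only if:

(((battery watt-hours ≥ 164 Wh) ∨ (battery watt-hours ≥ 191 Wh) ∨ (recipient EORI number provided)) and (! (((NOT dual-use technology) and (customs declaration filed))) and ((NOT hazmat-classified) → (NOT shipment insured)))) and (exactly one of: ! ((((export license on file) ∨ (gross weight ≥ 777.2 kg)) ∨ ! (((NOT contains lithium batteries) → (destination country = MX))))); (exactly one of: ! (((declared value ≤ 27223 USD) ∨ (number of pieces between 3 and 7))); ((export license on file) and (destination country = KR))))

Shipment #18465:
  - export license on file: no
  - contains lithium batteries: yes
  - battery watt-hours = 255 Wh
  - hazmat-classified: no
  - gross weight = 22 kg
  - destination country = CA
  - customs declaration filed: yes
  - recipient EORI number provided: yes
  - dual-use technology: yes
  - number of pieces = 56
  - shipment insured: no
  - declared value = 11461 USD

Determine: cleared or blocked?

Cleared

Atomic conditions:
  battery watt-hours ≥ 164 Wh: 255 ≥ 164 is true
  battery watt-hours ≥ 191 Wh: 255 ≥ 191 is true
  recipient EORI number provided: yes → true
  NOT dual-use technology: yes → false
  customs declaration filed: yes → true
  NOT hazmat-classified: no → true
  NOT shipment insured: no → true
  export license on file: no → false
  gross weight ≥ 777.2 kg: 22 ≥ 777.2 is false
  NOT contains lithium batteries: yes → false
  destination country = MX: CA == MX is false
  declared value ≤ 27223 USD: 11461 ≤ 27223 is true
  number of pieces between 3 and 7: 56 in [3, 7] is false
  destination country = KR: CA == KR is false
Combine:
[1.1] true OR true OR true = true
[1.2.1.1] false AND true = false
[1.2.1] NOT false = true
[1.2.2] true → true = true
[1.2] true AND true = true
[1] true AND true = true
[2.1.1.1] false OR false = false
[2.1.1.2.1] false → false (antecedent false ⇒ implication holds) = true
[2.1.1.2] NOT true = false
[2.1.1] false OR false = false
[2.1] NOT false = true
[2.2.1.1] true OR false = true
[2.2.1] NOT true = false
[2.2.2] false AND false = false
[2.2] exactly-one(false, false) = false
[2] exactly-one(true, false) = true
[root] true AND true = true
Overall: true → cleared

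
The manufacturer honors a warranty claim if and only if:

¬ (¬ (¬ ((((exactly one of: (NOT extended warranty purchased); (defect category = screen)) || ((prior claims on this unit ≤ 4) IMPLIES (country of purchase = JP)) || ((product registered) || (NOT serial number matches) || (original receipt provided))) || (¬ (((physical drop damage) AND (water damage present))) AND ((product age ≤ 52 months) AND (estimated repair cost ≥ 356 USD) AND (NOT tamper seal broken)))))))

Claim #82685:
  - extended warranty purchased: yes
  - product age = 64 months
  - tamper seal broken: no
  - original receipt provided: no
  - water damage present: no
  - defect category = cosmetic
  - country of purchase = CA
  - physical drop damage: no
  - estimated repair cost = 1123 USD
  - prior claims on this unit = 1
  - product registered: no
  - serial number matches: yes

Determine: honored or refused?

Atomic conditions:
  NOT extended warranty purchased: yes → false
  defect category = screen: cosmetic == screen is false
  prior claims on this unit ≤ 4: 1 ≤ 4 is true
  country of purchase = JP: CA == JP is false
  product registered: no → false
  NOT serial number matches: yes → false
  original receipt provided: no → false
  physical drop damage: no → false
  water damage present: no → false
  product age ≤ 52 months: 64 ≤ 52 is false
  estimated repair cost ≥ 356 USD: 1123 ≥ 356 is true
  NOT tamper seal broken: no → true
Combine:
[1.1.1.1.1] exactly-one(false, false) = false
[1.1.1.1.2] true → false = false
[1.1.1.1.3] false OR false OR false = false
[1.1.1.1] false OR false OR false = false
[1.1.1.2.1.1] false AND false = false
[1.1.1.2.1] NOT false = true
[1.1.1.2.2] false AND true AND true = false
[1.1.1.2] true AND false = false
[1.1.1] false OR false = false
[1.1] NOT false = true
[1] NOT true = false
[root] NOT false = true
Overall: true → honored

Honored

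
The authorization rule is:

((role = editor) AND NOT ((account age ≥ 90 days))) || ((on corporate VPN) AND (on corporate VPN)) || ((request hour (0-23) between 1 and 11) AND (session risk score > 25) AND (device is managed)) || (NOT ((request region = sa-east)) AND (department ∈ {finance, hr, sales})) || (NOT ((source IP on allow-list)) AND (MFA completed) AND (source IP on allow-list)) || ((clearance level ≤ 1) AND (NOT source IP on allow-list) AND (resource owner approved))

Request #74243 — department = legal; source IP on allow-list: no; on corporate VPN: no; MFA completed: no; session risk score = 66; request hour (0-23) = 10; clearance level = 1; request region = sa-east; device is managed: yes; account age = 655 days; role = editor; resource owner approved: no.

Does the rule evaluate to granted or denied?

Granted

Atomic conditions:
  role = editor: editor == editor is true
  account age ≥ 90 days: 655 ≥ 90 is true
  on corporate VPN: no → false
  request hour (0-23) between 1 and 11: 10 in [1, 11] is true
  session risk score > 25: 66 > 25 is true
  device is managed: yes → true
  request region = sa-east: sa-east == sa-east is true
  department ∈ {finance, hr, sales}: legal is not in the set → false
  source IP on allow-list: no → false
  MFA completed: no → false
  clearance level ≤ 1: 1 ≤ 1 is true
  NOT source IP on allow-list: no → true
  resource owner approved: no → false
Combine:
[1.2] NOT true = false
[1] true AND false = false
[2] false AND false = false
[3] true AND true AND true = true
[4.1] NOT true = false
[4] false AND false = false
[5.1] NOT false = true
[5] true AND false AND false = false
[6] true AND true AND false = false
[root] false OR false OR true OR false OR false OR false = true
Overall: true → granted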